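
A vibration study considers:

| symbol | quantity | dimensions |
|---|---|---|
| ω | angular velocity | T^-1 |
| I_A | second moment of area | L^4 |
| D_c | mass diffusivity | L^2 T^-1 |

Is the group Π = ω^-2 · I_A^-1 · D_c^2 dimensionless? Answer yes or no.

yes

Sum the exponent of each base dimension across the product:
  L: −2·[ω]_L − [I_A]_L + 2·[D_c]_L = −2·(0) − (4) + 2·(2) = 0
  T: −2·[ω]_T − [I_A]_T + 2·[D_c]_T = −2·(-1) − (0) + 2·(-1) = 0
All base exponents vanish — dimensionless.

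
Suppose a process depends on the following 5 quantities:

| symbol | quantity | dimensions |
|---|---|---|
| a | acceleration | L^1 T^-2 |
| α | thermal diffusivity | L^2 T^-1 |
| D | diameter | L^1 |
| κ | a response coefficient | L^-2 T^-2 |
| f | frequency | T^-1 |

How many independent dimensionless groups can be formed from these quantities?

There are 5 variables and 2 base dimensions (L, T).
The dimension matrix has rank 2.
Independent dimensionless groups: 5 − 2 = 3.

3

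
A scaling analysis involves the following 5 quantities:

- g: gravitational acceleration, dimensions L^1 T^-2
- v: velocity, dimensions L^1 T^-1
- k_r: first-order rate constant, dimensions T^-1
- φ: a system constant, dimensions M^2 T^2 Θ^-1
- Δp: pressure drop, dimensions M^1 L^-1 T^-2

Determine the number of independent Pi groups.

1

There are 5 variables and 4 base dimensions (M, L, T, Θ).
The dimension matrix has rank 4.
Independent dimensionless groups: 5 − 4 = 1.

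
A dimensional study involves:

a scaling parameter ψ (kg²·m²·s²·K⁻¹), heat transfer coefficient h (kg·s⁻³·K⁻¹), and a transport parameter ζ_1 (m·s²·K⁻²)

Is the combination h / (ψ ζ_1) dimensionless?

no

Sum the exponent of each base dimension across the product:
  M: −[ψ]_M + [h]_M − [ζ_1]_M = −(2) + (1) − (0) = -1
  L: −[ψ]_L + [h]_L − [ζ_1]_L = −(2) + (0) − (1) = -3
  T: −[ψ]_T + [h]_T − [ζ_1]_T = −(2) + (-3) − (2) = -7
  Θ: −[ψ]_Θ + [h]_Θ − [ζ_1]_Θ = −(-1) + (-1) − (-2) = 2
Net dimensions [M⁻¹ L⁻³ T⁻⁷ Θ²] ≠ [1] — not dimensionless.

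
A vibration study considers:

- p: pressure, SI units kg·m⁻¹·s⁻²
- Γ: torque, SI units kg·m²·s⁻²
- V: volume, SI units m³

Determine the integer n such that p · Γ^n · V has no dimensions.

Balance the M exponent: (1)·n from Γ, plus (1) + (0) = 1 from the rest, must sum to zero.
n + 1 = 0, so n = -1.

-1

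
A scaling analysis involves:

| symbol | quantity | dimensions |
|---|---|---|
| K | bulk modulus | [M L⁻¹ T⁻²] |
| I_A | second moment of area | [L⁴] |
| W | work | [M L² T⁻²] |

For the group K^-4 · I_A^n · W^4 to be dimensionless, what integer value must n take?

-3

Balance the L exponent: (4)·n from I_A, plus −4·(-1) + 4·(2) = 12 from the rest, must sum to zero.
4n + 12 = 0, so n = -3.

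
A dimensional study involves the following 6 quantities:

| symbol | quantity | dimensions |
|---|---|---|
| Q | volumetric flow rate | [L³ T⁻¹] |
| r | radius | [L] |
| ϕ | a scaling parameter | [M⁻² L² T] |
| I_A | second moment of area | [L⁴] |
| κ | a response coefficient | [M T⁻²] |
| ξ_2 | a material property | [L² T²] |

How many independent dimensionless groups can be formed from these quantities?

3

There are 6 variables and 3 base dimensions (M, L, T).
The dimension matrix has rank 3.
Independent dimensionless groups: 6 − 3 = 3.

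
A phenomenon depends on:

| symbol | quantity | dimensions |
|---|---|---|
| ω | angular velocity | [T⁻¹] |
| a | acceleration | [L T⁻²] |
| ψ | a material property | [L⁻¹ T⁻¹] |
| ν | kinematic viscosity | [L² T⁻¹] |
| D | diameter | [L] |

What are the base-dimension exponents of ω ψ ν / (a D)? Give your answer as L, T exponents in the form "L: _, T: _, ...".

Collect each base-dimension exponent across the product:
  L: (0) − (1) + (-1) + (2) − (1) = -1
  T: (-1) − (-2) + (-1) + (-1) − (0) = -1
So the dimensions are [L⁻¹ T⁻¹].

L: -1, T: -1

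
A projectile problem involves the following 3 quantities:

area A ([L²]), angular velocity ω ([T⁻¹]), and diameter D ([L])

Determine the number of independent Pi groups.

There are 3 variables and 2 base dimensions (L, T).
The dimension matrix has rank 2.
Independent dimensionless groups: 3 − 2 = 1.

1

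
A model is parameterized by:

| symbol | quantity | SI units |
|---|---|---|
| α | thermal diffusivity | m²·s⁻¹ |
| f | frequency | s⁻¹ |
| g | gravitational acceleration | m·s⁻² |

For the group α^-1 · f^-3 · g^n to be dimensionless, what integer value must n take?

2

Balance the L exponent: (1)·n from g, plus −(2) − 3·(0) = -2 from the rest, must sum to zero.
n − 2 = 0, so n = 2.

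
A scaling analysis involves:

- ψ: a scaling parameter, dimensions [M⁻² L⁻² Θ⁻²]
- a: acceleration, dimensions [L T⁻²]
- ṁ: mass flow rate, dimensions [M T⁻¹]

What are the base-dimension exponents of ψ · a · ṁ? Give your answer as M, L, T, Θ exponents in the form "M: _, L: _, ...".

Collect each base-dimension exponent across the product:
  M: (-2) + (0) + (1) = -1
  L: (-2) + (1) + (0) = -1
  T: (0) + (-2) + (-1) = -3
  Θ: (-2) + (0) + (0) = -2
So the dimensions are [M⁻¹ L⁻¹ T⁻³ Θ⁻²].

M: -1, L: -1, T: -3, Θ: -2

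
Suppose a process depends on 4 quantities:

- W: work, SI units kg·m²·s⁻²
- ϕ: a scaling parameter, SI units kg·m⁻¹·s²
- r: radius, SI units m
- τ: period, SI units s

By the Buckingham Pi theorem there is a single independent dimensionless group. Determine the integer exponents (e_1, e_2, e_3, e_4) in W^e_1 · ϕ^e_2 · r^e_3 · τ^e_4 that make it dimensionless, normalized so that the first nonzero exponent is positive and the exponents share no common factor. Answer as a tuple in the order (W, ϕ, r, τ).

(1, -1, -3, 4)

M: e_1·(1) + e_2·(1) + e_3·(0) + e_4·(0) = 0
L: e_1·(2) + e_2·(-1) + e_3·(1) + e_4·(0) = 0
T: e_1·(-2) + e_2·(2) + e_3·(0) + e_4·(1) = 0
Solving this homogeneous linear system for the smallest-integer solution (first nonzero entry positive) gives (1, -1, -3, 4).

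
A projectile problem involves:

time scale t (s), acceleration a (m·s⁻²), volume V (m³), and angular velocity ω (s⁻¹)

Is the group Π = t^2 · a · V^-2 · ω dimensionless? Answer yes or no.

no

Sum the exponent of each base dimension across the product:
  L: 2·[t]_L + [a]_L − 2·[V]_L + [ω]_L = 2·(0) + (1) − 2·(3) + (0) = -5
  T: 2·[t]_T + [a]_T − 2·[V]_T + [ω]_T = 2·(1) + (-2) − 2·(0) + (-1) = -1
Net dimensions [L⁻⁵ T⁻¹] ≠ [1] — not dimensionless.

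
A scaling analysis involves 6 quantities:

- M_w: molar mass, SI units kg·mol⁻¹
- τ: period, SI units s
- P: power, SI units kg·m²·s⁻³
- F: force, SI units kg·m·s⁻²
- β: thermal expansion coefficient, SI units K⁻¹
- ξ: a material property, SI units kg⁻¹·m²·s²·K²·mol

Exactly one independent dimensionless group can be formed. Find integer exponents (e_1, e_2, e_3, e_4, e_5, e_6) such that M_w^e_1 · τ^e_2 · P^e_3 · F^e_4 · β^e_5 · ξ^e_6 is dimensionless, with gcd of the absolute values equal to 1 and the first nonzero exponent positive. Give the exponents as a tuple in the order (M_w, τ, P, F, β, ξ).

(1, -4, -2, 2, 2, 1)

M: e_1·(1) + e_2·(0) + e_3·(1) + e_4·(1) + e_5·(0) + e_6·(-1) = 0
L: e_1·(0) + e_2·(0) + e_3·(2) + e_4·(1) + e_5·(0) + e_6·(2) = 0
T: e_1·(0) + e_2·(1) + e_3·(-3) + e_4·(-2) + e_5·(0) + e_6·(2) = 0
Θ: e_1·(0) + e_2·(0) + e_3·(0) + e_4·(0) + e_5·(-1) + e_6·(2) = 0
N: e_1·(-1) + e_2·(0) + e_3·(0) + e_4·(0) + e_5·(0) + e_6·(1) = 0
Solving this homogeneous linear system for the smallest-integer solution (first nonzero entry positive) gives (1, -4, -2, 2, 2, 1).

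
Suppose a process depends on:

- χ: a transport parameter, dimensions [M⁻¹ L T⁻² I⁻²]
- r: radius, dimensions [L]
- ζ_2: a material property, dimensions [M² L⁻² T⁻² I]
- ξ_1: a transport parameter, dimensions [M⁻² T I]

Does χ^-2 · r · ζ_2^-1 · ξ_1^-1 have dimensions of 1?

no

Sum the exponent of each base dimension across the product:
  M: −2·[χ]_M + [r]_M − [ζ_2]_M − [ξ_1]_M = −2·(-1) + (0) − (2) − (-2) = 2
  L: −2·[χ]_L + [r]_L − [ζ_2]_L − [ξ_1]_L = −2·(1) + (1) − (-2) − (0) = 1
  T: −2·[χ]_T + [r]_T − [ζ_2]_T − [ξ_1]_T = −2·(-2) + (0) − (-2) − (1) = 5
  I: −2·[χ]_I + [r]_I − [ζ_2]_I − [ξ_1]_I = −2·(-2) + (0) − (1) − (1) = 2
Net dimensions [M² L T⁵ I²] ≠ [1] — not dimensionless.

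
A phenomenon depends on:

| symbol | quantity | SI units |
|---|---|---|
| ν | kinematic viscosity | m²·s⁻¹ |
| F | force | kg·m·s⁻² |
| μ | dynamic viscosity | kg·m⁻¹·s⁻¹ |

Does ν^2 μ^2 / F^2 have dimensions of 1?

Sum the exponent of each base dimension across the product:
  M: 2·[ν]_M − 2·[F]_M + 2·[μ]_M = 2·(0) − 2·(1) + 2·(1) = 0
  L: 2·[ν]_L − 2·[F]_L + 2·[μ]_L = 2·(2) − 2·(1) + 2·(-1) = 0
  T: 2·[ν]_T − 2·[F]_T + 2·[μ]_T = 2·(-1) − 2·(-2) + 2·(-1) = 0
  Θ: 2·[ν]_Θ − 2·[F]_Θ + 2·[μ]_Θ = 2·(0) − 2·(0) + 2·(0) = 0
All base exponents vanish — dimensionless.

yes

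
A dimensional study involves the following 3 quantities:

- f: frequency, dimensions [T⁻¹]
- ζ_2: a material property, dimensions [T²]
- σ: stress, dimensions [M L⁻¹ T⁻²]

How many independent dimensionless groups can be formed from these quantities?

There are 3 variables and 3 base dimensions (M, L, T).
The dimension matrix has rank 2 (less than 3: the dimension vectors are linearly dependent).
Independent dimensionless groups: 3 − 2 = 1.

1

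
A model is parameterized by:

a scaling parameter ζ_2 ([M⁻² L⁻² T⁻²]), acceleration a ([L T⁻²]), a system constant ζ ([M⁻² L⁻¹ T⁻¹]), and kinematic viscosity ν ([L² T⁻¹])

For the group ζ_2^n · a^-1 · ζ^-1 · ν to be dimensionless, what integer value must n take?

Balance the M exponent: (-2)·n from ζ_2, plus −(0) − (-2) + (0) = 2 from the rest, must sum to zero.
-2n + 2 = 0, so n = 1.

1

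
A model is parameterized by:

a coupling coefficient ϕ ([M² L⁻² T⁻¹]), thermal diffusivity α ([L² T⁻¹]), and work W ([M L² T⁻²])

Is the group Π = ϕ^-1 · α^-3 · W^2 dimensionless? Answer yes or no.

yes

Sum the exponent of each base dimension across the product:
  M: −[ϕ]_M − 3·[α]_M + 2·[W]_M = −(2) − 3·(0) + 2·(1) = 0
  L: −[ϕ]_L − 3·[α]_L + 2·[W]_L = −(-2) − 3·(2) + 2·(2) = 0
  T: −[ϕ]_T − 3·[α]_T + 2·[W]_T = −(-1) − 3·(-1) + 2·(-2) = 0
  Θ: −[ϕ]_Θ − 3·[α]_Θ + 2·[W]_Θ = −(0) − 3·(0) + 2·(0) = 0
All base exponents vanish — dimensionless.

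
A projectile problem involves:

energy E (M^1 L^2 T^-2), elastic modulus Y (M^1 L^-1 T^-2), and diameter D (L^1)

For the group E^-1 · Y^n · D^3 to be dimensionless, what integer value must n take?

1

Balance the M exponent: (1)·n from Y, plus −(1) + 3·(0) = -1 from the rest, must sum to zero.
n − 1 = 0, so n = 1.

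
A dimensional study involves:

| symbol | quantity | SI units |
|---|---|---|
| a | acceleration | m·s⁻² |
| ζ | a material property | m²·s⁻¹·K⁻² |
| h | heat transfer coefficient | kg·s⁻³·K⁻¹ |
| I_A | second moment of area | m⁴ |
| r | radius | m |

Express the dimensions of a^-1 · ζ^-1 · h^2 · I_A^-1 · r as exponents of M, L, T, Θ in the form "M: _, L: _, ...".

Collect each base-dimension exponent across the product:
  M: −(0) − (0) + 2·(1) − (0) + (0) = 2
  L: −(1) − (2) + 2·(0) − (4) + (1) = -6
  T: −(-2) − (-1) + 2·(-3) − (0) + (0) = -3
  Θ: −(0) − (-2) + 2·(-1) − (0) + (0) = 0
So the dimensions are [M² L⁻⁶ T⁻³].

M: 2, L: -6, T: -3, Θ: 0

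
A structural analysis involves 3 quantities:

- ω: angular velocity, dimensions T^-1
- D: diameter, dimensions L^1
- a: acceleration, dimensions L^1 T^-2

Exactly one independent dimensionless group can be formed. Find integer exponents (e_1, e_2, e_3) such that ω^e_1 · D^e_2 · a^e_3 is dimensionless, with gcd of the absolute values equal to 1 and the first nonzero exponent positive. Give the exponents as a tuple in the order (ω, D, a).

L: e_1·(0) + e_2·(1) + e_3·(1) = 0
T: e_1·(-1) + e_2·(0) + e_3·(-2) = 0
Solving this homogeneous linear system for the smallest-integer solution (first nonzero entry positive) gives (2, 1, -1).

(2, 1, -1)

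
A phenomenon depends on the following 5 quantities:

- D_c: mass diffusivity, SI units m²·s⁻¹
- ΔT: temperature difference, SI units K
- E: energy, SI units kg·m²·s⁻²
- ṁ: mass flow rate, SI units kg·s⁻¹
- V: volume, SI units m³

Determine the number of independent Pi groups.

There are 5 variables and 4 base dimensions (M, L, T, Θ).
The dimension matrix has rank 4.
Independent dimensionless groups: 5 − 4 = 1.

1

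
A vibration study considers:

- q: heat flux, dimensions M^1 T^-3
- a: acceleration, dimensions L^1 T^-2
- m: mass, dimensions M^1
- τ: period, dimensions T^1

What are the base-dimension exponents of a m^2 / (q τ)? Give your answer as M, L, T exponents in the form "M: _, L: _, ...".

M: 1, L: 1, T: 0

Collect each base-dimension exponent across the product:
  M: −(1) + (0) + 2·(1) − (0) = 1
  L: −(0) + (1) + 2·(0) − (0) = 1
  T: −(-3) + (-2) + 2·(0) − (1) = 0
So the dimensions are [M L].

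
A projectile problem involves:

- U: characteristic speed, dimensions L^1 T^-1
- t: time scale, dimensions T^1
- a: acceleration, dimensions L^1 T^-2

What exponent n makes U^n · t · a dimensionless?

-1

Balance the L exponent: (1)·n from U, plus (0) + (1) = 1 from the rest, must sum to zero.
n + 1 = 0, so n = -1.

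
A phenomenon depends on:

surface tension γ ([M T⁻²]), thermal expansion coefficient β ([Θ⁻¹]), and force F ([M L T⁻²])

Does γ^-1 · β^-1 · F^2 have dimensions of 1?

Sum the exponent of each base dimension across the product:
  M: −[γ]_M − [β]_M + 2·[F]_M = −(1) − (0) + 2·(1) = 1
  L: −[γ]_L − [β]_L + 2·[F]_L = −(0) − (0) + 2·(1) = 2
  T: −[γ]_T − [β]_T + 2·[F]_T = −(-2) − (0) + 2·(-2) = -2
  Θ: −[γ]_Θ − [β]_Θ + 2·[F]_Θ = −(0) − (-1) + 2·(0) = 1
Net dimensions [M L² T⁻² Θ] ≠ [1] — not dimensionless.

no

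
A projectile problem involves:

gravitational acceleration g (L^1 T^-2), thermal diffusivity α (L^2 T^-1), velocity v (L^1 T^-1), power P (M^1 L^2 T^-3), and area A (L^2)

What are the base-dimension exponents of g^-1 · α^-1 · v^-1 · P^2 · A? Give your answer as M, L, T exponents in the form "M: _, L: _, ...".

M: 2, L: 2, T: -2

Collect each base-dimension exponent across the product:
  M: −(0) − (0) − (0) + 2·(1) + (0) = 2
  L: −(1) − (2) − (1) + 2·(2) + (2) = 2
  T: −(-2) − (-1) − (-1) + 2·(-3) + (0) = -2
So the dimensions are [M² L² T⁻²].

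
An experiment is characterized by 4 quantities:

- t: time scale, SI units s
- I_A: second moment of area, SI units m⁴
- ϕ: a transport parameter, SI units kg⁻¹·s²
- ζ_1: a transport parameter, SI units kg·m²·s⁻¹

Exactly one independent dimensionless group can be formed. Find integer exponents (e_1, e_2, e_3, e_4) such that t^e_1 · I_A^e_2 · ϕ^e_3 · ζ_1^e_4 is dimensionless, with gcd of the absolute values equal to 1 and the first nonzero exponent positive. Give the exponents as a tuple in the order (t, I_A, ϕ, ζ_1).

(2, 1, -2, -2)

M: e_1·(0) + e_2·(0) + e_3·(-1) + e_4·(1) = 0
L: e_1·(0) + e_2·(4) + e_3·(0) + e_4·(2) = 0
T: e_1·(1) + e_2·(0) + e_3·(2) + e_4·(-1) = 0
Solving this homogeneous linear system for the smallest-integer solution (first nonzero entry positive) gives (2, 1, -2, -2).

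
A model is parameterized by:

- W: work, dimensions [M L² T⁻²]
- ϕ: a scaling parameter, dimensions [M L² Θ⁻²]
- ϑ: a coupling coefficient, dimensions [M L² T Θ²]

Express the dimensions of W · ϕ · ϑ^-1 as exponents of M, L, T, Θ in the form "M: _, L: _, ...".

M: 1, L: 2, T: -3, Θ: -4

Collect each base-dimension exponent across the product:
  M: (1) + (1) − (1) = 1
  L: (2) + (2) − (2) = 2
  T: (-2) + (0) − (1) = -3
  Θ: (0) + (-2) − (2) = -4
So the dimensions are [M L² T⁻³ Θ⁻⁴].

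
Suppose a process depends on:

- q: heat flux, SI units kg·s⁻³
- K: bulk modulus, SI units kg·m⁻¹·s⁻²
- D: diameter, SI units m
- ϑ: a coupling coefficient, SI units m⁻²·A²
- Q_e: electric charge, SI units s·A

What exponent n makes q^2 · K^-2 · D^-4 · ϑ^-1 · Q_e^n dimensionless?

Balance the T exponent: (1)·n from Q_e, plus 2·(-3) − 2·(-2) − 4·(0) − (0) = -2 from the rest, must sum to zero.
n − 2 = 0, so n = 2.

2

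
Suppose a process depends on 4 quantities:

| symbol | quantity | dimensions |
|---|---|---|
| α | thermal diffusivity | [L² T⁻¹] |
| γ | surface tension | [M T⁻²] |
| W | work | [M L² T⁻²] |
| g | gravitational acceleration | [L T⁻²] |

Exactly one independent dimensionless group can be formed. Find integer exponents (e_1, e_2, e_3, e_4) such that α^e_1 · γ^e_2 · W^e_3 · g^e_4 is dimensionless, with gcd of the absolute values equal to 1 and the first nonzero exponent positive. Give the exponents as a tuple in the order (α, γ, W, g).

(4, 3, -3, -2)

M: e_1·(0) + e_2·(1) + e_3·(1) + e_4·(0) = 0
L: e_1·(2) + e_2·(0) + e_3·(2) + e_4·(1) = 0
T: e_1·(-1) + e_2·(-2) + e_3·(-2) + e_4·(-2) = 0
Solving this homogeneous linear system for the smallest-integer solution (first nonzero entry positive) gives (4, 3, -3, -2).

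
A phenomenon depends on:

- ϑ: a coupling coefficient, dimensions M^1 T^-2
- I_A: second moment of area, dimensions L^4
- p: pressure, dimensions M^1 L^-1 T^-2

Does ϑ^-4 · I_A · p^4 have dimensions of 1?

yes

Sum the exponent of each base dimension across the product:
  M: −4·[ϑ]_M + [I_A]_M + 4·[p]_M = −4·(1) + (0) + 4·(1) = 0
  L: −4·[ϑ]_L + [I_A]_L + 4·[p]_L = −4·(0) + (4) + 4·(-1) = 0
  T: −4·[ϑ]_T + [I_A]_T + 4·[p]_T = −4·(-2) + (0) + 4·(-2) = 0
All base exponents vanish — dimensionless.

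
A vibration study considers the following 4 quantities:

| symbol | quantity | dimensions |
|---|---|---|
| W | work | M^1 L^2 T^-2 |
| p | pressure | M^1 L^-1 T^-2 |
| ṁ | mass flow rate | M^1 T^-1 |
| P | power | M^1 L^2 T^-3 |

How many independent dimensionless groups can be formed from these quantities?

1

There are 4 variables and 3 base dimensions (M, L, T).
The dimension matrix has rank 3.
Independent dimensionless groups: 4 − 3 = 1.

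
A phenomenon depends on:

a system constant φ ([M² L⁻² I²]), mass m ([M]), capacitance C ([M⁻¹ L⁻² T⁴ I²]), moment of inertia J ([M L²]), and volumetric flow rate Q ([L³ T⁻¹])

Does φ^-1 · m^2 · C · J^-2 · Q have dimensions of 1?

no

Sum the exponent of each base dimension across the product:
  M: −[φ]_M + 2·[m]_M + [C]_M − 2·[J]_M + [Q]_M = −(2) + 2·(1) + (-1) − 2·(1) + (0) = -3
  L: −[φ]_L + 2·[m]_L + [C]_L − 2·[J]_L + [Q]_L = −(-2) + 2·(0) + (-2) − 2·(2) + (3) = -1
  T: −[φ]_T + 2·[m]_T + [C]_T − 2·[J]_T + [Q]_T = −(0) + 2·(0) + (4) − 2·(0) + (-1) = 3
  I: −[φ]_I + 2·[m]_I + [C]_I − 2·[J]_I + [Q]_I = −(2) + 2·(0) + (2) − 2·(0) + (0) = 0
Net dimensions [M⁻³ L⁻¹ T³] ≠ [1] — not dimensionless.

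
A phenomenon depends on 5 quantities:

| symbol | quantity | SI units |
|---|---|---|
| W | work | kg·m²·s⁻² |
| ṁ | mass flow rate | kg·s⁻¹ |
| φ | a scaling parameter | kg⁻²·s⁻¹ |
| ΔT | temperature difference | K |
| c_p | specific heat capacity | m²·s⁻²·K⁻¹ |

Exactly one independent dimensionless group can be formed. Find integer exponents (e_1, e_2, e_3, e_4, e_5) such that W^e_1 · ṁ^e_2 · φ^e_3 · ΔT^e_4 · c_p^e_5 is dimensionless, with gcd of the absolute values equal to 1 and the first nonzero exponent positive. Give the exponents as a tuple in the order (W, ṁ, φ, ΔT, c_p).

(3, -1, 1, -3, -3)

M: e_1·(1) + e_2·(1) + e_3·(-2) + e_4·(0) + e_5·(0) = 0
L: e_1·(2) + e_2·(0) + e_3·(0) + e_4·(0) + e_5·(2) = 0
T: e_1·(-2) + e_2·(-1) + e_3·(-1) + e_4·(0) + e_5·(-2) = 0
Θ: e_1·(0) + e_2·(0) + e_3·(0) + e_4·(1) + e_5·(-1) = 0
Solving this homogeneous linear system for the smallest-integer solution (first nonzero entry positive) gives (3, -1, 1, -3, -3).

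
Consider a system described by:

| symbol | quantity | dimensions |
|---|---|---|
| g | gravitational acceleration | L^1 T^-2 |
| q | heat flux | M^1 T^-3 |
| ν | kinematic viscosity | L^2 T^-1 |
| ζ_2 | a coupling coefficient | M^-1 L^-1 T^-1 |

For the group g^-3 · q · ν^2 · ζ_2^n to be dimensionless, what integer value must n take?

Balance the M exponent: (-1)·n from ζ_2, plus −3·(0) + (1) + 2·(0) = 1 from the rest, must sum to zero.
−n + 1 = 0, so n = 1.

1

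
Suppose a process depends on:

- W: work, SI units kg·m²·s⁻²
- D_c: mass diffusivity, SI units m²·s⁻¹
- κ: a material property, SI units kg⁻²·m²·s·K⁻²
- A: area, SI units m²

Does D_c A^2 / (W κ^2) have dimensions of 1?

Sum the exponent of each base dimension across the product:
  M: −[W]_M + [D_c]_M − 2·[κ]_M + 2·[A]_M = −(1) + (0) − 2·(-2) + 2·(0) = 3
  L: −[W]_L + [D_c]_L − 2·[κ]_L + 2·[A]_L = −(2) + (2) − 2·(2) + 2·(2) = 0
  T: −[W]_T + [D_c]_T − 2·[κ]_T + 2·[A]_T = −(-2) + (-1) − 2·(1) + 2·(0) = -1
  Θ: −[W]_Θ + [D_c]_Θ − 2·[κ]_Θ + 2·[A]_Θ = −(0) + (0) − 2·(-2) + 2·(0) = 4
Net dimensions [M³ T⁻¹ Θ⁴] ≠ [1] — not dimensionless.

no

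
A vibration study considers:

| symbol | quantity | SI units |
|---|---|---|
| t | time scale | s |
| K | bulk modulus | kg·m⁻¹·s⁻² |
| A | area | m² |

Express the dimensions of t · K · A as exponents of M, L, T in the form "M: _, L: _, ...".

Collect each base-dimension exponent across the product:
  M: (0) + (1) + (0) = 1
  L: (0) + (-1) + (2) = 1
  T: (1) + (-2) + (0) = -1
So the dimensions are [M L T⁻¹].

M: 1, L: 1, T: -1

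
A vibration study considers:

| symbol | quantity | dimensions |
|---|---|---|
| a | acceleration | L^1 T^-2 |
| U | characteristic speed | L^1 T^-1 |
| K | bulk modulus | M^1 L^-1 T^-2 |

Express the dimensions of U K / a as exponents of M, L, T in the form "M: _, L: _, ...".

Collect each base-dimension exponent across the product:
  M: −(0) + (0) + (1) = 1
  L: −(1) + (1) + (-1) = -1
  T: −(-2) + (-1) + (-2) = -1
So the dimensions are [M L⁻¹ T⁻¹].

M: 1, L: -1, T: -1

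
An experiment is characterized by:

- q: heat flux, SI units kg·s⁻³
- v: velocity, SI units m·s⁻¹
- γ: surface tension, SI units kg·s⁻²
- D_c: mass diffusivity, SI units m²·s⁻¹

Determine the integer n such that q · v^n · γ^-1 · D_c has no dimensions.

Balance the L exponent: (1)·n from v, plus (0) − (0) + (2) = 2 from the rest, must sum to zero.
n + 2 = 0, so n = -2.

-2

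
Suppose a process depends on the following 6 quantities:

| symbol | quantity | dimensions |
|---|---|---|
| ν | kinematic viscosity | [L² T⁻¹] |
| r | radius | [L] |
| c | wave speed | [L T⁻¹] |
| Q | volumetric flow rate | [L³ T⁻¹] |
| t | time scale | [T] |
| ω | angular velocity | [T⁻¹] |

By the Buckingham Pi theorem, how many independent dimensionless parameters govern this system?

4

There are 6 variables and 2 base dimensions (L, T).
The dimension matrix has rank 2.
Independent dimensionless groups: 6 − 2 = 4.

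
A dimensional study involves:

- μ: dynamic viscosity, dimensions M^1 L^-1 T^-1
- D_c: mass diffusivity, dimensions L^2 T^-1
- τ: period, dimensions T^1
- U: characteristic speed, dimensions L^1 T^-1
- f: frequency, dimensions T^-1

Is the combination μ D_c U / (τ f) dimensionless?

no

Sum the exponent of each base dimension across the product:
  M: [μ]_M + [D_c]_M − [τ]_M + [U]_M − [f]_M = (1) + (0) − (0) + (0) − (0) = 1
  L: [μ]_L + [D_c]_L − [τ]_L + [U]_L − [f]_L = (-1) + (2) − (0) + (1) − (0) = 2
  T: [μ]_T + [D_c]_T − [τ]_T + [U]_T − [f]_T = (-1) + (-1) − (1) + (-1) − (-1) = -3
Net dimensions [M L² T⁻³] ≠ [1] — not dimensionless.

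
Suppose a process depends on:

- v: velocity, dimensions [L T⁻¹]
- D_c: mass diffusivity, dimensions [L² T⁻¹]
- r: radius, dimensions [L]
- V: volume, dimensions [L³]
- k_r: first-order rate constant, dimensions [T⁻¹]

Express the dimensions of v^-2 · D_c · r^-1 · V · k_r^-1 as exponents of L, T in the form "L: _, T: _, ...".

L: 2, T: 2

Collect each base-dimension exponent across the product:
  L: −2·(1) + (2) − (1) + (3) − (0) = 2
  T: −2·(-1) + (-1) − (0) + (0) − (-1) = 2
So the dimensions are [L² T²].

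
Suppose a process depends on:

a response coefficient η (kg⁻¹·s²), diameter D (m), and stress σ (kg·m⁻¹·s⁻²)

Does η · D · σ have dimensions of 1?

Sum the exponent of each base dimension across the product:
  M: [η]_M + [D]_M + [σ]_M = (-1) + (0) + (1) = 0
  L: [η]_L + [D]_L + [σ]_L = (0) + (1) + (-1) = 0
  T: [η]_T + [D]_T + [σ]_T = (2) + (0) + (-2) = 0
All base exponents vanish — dimensionless.

yes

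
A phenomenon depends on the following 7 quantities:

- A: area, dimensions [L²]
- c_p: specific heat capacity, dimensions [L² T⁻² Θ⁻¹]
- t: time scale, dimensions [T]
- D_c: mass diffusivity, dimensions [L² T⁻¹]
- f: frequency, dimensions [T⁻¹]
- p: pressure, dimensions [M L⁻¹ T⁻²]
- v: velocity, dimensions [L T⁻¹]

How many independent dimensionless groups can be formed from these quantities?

3

There are 7 variables and 4 base dimensions (M, L, T, Θ).
The dimension matrix has rank 4.
Independent dimensionless groups: 7 − 4 = 3.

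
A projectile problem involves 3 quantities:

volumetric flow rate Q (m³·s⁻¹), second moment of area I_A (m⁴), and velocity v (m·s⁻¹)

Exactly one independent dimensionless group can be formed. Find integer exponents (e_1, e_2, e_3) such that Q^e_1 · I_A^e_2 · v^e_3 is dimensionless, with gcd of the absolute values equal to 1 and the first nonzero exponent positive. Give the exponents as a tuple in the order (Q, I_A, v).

(2, -1, -2)

L: e_1·(3) + e_2·(4) + e_3·(1) = 0
T: e_1·(-1) + e_2·(0) + e_3·(-1) = 0
Solving this homogeneous linear system for the smallest-integer solution (first nonzero entry positive) gives (2, -1, -2).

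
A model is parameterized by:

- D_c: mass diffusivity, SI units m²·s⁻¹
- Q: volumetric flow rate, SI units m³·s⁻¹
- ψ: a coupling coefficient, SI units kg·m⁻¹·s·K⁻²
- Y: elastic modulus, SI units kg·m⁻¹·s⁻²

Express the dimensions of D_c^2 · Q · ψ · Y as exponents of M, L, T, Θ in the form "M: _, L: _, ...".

Collect each base-dimension exponent across the product:
  M: 2·(0) + (0) + (1) + (1) = 2
  L: 2·(2) + (3) + (-1) + (-1) = 5
  T: 2·(-1) + (-1) + (1) + (-2) = -4
  Θ: 2·(0) + (0) + (-2) + (0) = -2
So the dimensions are [M² L⁵ T⁻⁴ Θ⁻²].

M: 2, L: 5, T: -4, Θ: -2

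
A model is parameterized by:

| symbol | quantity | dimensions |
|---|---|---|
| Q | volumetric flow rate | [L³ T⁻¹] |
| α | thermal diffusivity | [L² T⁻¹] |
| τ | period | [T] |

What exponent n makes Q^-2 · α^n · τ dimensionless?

Balance the L exponent: (2)·n from α, plus −2·(3) + (0) = -6 from the rest, must sum to zero.
2n − 6 = 0, so n = 3.

3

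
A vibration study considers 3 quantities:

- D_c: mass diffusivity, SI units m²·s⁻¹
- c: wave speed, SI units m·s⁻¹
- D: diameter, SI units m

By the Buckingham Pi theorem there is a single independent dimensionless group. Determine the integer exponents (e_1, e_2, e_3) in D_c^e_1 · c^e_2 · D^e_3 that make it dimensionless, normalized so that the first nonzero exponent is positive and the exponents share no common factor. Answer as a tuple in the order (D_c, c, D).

L: e_1·(2) + e_2·(1) + e_3·(1) = 0
T: e_1·(-1) + e_2·(-1) + e_3·(0) = 0
Solving this homogeneous linear system for the smallest-integer solution (first nonzero entry positive) gives (1, -1, -1).

(1, -1, -1)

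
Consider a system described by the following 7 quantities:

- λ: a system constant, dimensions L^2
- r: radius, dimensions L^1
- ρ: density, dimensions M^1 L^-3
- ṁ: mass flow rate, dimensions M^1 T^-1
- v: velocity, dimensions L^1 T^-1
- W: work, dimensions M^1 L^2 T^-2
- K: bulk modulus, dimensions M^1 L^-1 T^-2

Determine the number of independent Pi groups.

There are 7 variables and 3 base dimensions (M, L, T).
The dimension matrix has rank 3.
Independent dimensionless groups: 7 − 3 = 4.

4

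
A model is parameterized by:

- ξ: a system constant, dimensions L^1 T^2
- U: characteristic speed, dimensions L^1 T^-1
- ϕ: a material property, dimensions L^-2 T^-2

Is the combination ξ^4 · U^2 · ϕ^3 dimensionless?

yes

Sum the exponent of each base dimension across the product:
  M: 4·[ξ]_M + 2·[U]_M + 3·[ϕ]_M = 4·(0) + 2·(0) + 3·(0) = 0
  L: 4·[ξ]_L + 2·[U]_L + 3·[ϕ]_L = 4·(1) + 2·(1) + 3·(-2) = 0
  T: 4·[ξ]_T + 2·[U]_T + 3·[ϕ]_T = 4·(2) + 2·(-1) + 3·(-2) = 0
All base exponents vanish — dimensionless.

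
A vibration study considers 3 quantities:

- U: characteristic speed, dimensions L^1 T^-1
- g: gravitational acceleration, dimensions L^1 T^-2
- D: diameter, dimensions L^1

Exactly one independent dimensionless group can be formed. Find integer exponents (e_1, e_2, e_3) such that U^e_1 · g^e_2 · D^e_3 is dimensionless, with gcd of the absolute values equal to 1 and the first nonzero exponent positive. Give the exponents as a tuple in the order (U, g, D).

L: e_1·(1) + e_2·(1) + e_3·(1) = 0
T: e_1·(-1) + e_2·(-2) + e_3·(0) = 0
Solving this homogeneous linear system for the smallest-integer solution (first nonzero entry positive) gives (2, -1, -1).

(2, -1, -1)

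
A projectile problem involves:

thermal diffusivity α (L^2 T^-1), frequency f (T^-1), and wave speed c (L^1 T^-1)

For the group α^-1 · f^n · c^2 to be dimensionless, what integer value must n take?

Balance the T exponent: (-1)·n from f, plus −(-1) + 2·(-1) = -1 from the rest, must sum to zero.
−n − 1 = 0, so n = -1.

-1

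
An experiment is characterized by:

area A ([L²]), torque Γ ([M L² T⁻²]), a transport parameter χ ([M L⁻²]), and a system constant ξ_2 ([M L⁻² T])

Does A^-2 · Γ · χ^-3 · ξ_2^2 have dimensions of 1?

Sum the exponent of each base dimension across the product:
  M: −2·[A]_M + [Γ]_M − 3·[χ]_M + 2·[ξ_2]_M = −2·(0) + (1) − 3·(1) + 2·(1) = 0
  L: −2·[A]_L + [Γ]_L − 3·[χ]_L + 2·[ξ_2]_L = −2·(2) + (2) − 3·(-2) + 2·(-2) = 0
  T: −2·[A]_T + [Γ]_T − 3·[χ]_T + 2·[ξ_2]_T = −2·(0) + (-2) − 3·(0) + 2·(1) = 0
All base exponents vanish — dimensionless.

yes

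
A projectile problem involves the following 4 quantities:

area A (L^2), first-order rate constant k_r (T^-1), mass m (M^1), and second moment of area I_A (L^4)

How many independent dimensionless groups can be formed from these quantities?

There are 4 variables and 3 base dimensions (M, L, T).
The dimension matrix has rank 3.
Independent dimensionless groups: 4 − 3 = 1.

1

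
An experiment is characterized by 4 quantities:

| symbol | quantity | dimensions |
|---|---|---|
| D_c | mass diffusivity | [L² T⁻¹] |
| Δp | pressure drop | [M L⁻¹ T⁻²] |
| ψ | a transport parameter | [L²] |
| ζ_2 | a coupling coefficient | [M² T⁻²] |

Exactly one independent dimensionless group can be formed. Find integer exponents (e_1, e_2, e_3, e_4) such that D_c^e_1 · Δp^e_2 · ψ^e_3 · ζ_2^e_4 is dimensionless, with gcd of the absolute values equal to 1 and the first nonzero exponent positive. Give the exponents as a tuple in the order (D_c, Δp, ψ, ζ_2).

(2, -2, -3, 1)

M: e_1·(0) + e_2·(1) + e_3·(0) + e_4·(2) = 0
L: e_1·(2) + e_2·(-1) + e_3·(2) + e_4·(0) = 0
T: e_1·(-1) + e_2·(-2) + e_3·(0) + e_4·(-2) = 0
Solving this homogeneous linear system for the smallest-integer solution (first nonzero entry positive) gives (2, -2, -3, 1).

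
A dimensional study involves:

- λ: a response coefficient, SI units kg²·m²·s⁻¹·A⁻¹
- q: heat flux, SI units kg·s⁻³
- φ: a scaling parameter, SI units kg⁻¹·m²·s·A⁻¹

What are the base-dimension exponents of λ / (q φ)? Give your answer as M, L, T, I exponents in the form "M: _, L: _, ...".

Collect each base-dimension exponent across the product:
  M: (2) − (1) − (-1) = 2
  L: (2) − (0) − (2) = 0
  T: (-1) − (-3) − (1) = 1
  I: (-1) − (0) − (-1) = 0
So the dimensions are [M² T].

M: 2, L: 0, T: 1, I: 0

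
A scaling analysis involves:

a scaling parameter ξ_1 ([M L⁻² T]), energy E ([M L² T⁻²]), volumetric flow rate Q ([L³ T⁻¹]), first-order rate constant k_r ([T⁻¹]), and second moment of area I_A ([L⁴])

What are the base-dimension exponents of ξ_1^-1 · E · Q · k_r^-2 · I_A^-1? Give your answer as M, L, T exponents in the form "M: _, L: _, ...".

M: 0, L: 3, T: -2

Collect each base-dimension exponent across the product:
  M: −(1) + (1) + (0) − 2·(0) − (0) = 0
  L: −(-2) + (2) + (3) − 2·(0) − (4) = 3
  T: −(1) + (-2) + (-1) − 2·(-1) − (0) = -2
So the dimensions are [L³ T⁻²].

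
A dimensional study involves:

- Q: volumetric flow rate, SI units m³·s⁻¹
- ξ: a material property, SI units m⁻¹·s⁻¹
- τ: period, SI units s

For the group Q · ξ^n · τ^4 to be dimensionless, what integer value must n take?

Balance the L exponent: (-1)·n from ξ, plus (3) + 4·(0) = 3 from the rest, must sum to zero.
−n + 3 = 0, so n = 3.

3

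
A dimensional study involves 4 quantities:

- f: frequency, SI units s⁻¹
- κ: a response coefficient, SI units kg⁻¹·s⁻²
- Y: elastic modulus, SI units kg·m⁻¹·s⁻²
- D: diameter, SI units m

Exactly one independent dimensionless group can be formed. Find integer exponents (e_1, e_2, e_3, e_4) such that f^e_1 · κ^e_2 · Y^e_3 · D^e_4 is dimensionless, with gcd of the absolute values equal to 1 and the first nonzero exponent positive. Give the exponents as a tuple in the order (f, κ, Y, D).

M: e_1·(0) + e_2·(-1) + e_3·(1) + e_4·(0) = 0
L: e_1·(0) + e_2·(0) + e_3·(-1) + e_4·(1) = 0
T: e_1·(-1) + e_2·(-2) + e_3·(-2) + e_4·(0) = 0
Solving this homogeneous linear system for the smallest-integer solution (first nonzero entry positive) gives (4, -1, -1, -1).

(4, -1, -1, -1)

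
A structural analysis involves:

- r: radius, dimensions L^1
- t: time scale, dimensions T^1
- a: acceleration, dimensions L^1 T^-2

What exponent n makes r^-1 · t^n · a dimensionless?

Balance the T exponent: (1)·n from t, plus −(0) + (-2) = -2 from the rest, must sum to zero.
n − 2 = 0, so n = 2.

2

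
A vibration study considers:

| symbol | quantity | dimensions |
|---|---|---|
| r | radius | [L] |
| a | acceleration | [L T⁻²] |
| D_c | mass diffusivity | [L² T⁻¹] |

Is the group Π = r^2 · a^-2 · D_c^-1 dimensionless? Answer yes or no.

Sum the exponent of each base dimension across the product:
  L: 2·[r]_L − 2·[a]_L − [D_c]_L = 2·(1) − 2·(1) − (2) = -2
  T: 2·[r]_T − 2·[a]_T − [D_c]_T = 2·(0) − 2·(-2) − (-1) = 5
Net dimensions [L⁻² T⁵] ≠ [1] — not dimensionless.

no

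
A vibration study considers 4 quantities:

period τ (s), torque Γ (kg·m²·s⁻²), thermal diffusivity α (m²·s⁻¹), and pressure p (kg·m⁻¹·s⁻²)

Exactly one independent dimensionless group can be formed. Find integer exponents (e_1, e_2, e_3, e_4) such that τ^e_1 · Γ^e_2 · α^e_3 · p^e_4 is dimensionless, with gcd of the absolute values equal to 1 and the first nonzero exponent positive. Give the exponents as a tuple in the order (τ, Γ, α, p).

(3, -2, 3, 2)

M: e_1·(0) + e_2·(1) + e_3·(0) + e_4·(1) = 0
L: e_1·(0) + e_2·(2) + e_3·(2) + e_4·(-1) = 0
T: e_1·(1) + e_2·(-2) + e_3·(-1) + e_4·(-2) = 0
Solving this homogeneous linear system for the smallest-integer solution (first nonzero entry positive) gives (3, -2, 3, 2).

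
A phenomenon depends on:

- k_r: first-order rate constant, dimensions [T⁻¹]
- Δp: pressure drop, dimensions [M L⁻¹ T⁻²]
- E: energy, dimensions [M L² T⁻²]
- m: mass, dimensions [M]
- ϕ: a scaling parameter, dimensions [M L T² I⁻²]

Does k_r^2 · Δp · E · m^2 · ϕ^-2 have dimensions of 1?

no

Sum the exponent of each base dimension across the product:
  M: 2·[k_r]_M + [Δp]_M + [E]_M + 2·[m]_M − 2·[ϕ]_M = 2·(0) + (1) + (1) + 2·(1) − 2·(1) = 2
  L: 2·[k_r]_L + [Δp]_L + [E]_L + 2·[m]_L − 2·[ϕ]_L = 2·(0) + (-1) + (2) + 2·(0) − 2·(1) = -1
  T: 2·[k_r]_T + [Δp]_T + [E]_T + 2·[m]_T − 2·[ϕ]_T = 2·(-1) + (-2) + (-2) + 2·(0) − 2·(2) = -10
  I: 2·[k_r]_I + [Δp]_I + [E]_I + 2·[m]_I − 2·[ϕ]_I = 2·(0) + (0) + (0) + 2·(0) − 2·(-2) = 4
Net dimensions [M² L⁻¹ T⁻¹⁰ I⁴] ≠ [1] — not dimensionless.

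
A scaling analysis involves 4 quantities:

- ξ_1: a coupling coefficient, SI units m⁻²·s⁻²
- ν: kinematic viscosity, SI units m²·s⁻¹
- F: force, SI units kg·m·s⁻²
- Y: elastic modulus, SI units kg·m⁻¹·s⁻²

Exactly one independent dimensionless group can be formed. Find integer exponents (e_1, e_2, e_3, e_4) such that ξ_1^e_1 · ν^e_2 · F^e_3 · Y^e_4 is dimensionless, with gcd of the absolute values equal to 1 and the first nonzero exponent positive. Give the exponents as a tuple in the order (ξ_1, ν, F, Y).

(1, -2, 3, -3)

M: e_1·(0) + e_2·(0) + e_3·(1) + e_4·(1) = 0
L: e_1·(-2) + e_2·(2) + e_3·(1) + e_4·(-1) = 0
T: e_1·(-2) + e_2·(-1) + e_3·(-2) + e_4·(-2) = 0
Solving this homogeneous linear system for the smallest-integer solution (first nonzero entry positive) gives (1, -2, 3, -3).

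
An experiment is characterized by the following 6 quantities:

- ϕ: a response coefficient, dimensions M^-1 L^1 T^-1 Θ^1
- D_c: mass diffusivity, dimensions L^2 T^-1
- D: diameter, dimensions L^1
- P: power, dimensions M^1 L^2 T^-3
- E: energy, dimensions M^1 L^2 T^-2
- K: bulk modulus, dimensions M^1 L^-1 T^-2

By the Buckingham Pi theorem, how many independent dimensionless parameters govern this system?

2

There are 6 variables and 4 base dimensions (M, L, T, Θ).
The dimension matrix has rank 4.
Independent dimensionless groups: 6 − 4 = 2.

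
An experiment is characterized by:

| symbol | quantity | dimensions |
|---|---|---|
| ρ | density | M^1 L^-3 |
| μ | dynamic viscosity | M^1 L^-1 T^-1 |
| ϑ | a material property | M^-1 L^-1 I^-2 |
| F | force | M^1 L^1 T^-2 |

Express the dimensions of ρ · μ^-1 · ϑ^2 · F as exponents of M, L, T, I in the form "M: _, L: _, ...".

Collect each base-dimension exponent across the product:
  M: (1) − (1) + 2·(-1) + (1) = -1
  L: (-3) − (-1) + 2·(-1) + (1) = -3
  T: (0) − (-1) + 2·(0) + (-2) = -1
  I: (0) − (0) + 2·(-2) + (0) = -4
So the dimensions are [M⁻¹ L⁻³ T⁻¹ I⁻⁴].

M: -1, L: -3, T: -1, I: -4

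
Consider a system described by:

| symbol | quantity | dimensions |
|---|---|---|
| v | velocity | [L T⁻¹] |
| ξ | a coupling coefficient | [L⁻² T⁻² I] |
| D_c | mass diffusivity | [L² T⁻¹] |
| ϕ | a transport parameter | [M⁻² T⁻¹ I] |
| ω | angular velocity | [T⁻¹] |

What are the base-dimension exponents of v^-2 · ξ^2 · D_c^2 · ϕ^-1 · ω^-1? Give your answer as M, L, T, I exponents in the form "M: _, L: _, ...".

Collect each base-dimension exponent across the product:
  M: −2·(0) + 2·(0) + 2·(0) − (-2) − (0) = 2
  L: −2·(1) + 2·(-2) + 2·(2) − (0) − (0) = -2
  T: −2·(-1) + 2·(-2) + 2·(-1) − (-1) − (-1) = -2
  I: −2·(0) + 2·(1) + 2·(0) − (1) − (0) = 1
So the dimensions are [M² L⁻² T⁻² I].

M: 2, L: -2, T: -2, I: 1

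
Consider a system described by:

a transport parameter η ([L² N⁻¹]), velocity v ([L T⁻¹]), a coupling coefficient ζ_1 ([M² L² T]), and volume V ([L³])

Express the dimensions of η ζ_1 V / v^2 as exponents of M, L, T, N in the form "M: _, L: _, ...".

M: 2, L: 5, T: 3, N: -1

Collect each base-dimension exponent across the product:
  M: (0) − 2·(0) + (2) + (0) = 2
  L: (2) − 2·(1) + (2) + (3) = 5
  T: (0) − 2·(-1) + (1) + (0) = 3
  N: (-1) − 2·(0) + (0) + (0) = -1
So the dimensions are [M² L⁵ T³ N⁻¹].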